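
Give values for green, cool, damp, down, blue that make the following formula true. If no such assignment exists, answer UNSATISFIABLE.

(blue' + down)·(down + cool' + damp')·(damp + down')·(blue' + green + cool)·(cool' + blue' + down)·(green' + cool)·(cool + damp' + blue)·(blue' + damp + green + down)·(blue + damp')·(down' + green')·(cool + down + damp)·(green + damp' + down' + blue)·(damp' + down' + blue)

green ↦ 0; cool ↦ 1; damp ↦ 1; down ↦ 1; blue ↦ 1

Branch on blue: set blue = 1.
The clause (down) is unit, so down = 1.
The clause (damp) is unit, so damp = 1.
The clause (green') is unit, so green = 0.
The clause (cool) is unit, so cool = 1.
This assignment satisfies each clause.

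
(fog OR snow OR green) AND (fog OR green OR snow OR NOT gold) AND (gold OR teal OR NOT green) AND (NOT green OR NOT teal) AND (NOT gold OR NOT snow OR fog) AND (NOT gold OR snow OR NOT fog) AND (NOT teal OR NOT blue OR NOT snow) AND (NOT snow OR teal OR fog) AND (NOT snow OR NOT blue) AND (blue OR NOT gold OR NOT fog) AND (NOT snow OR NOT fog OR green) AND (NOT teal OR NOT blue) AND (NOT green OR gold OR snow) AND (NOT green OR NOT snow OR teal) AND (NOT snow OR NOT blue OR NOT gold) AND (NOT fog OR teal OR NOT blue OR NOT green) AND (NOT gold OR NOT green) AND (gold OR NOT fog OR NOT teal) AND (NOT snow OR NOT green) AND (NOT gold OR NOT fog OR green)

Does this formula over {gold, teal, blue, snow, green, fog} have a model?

Try green = false.
Try fog = true.
(NOT snow) alone gives snow = false.
(NOT gold) alone gives gold = false.
(NOT teal) alone gives teal = false.
Every clause is now satisfied; blue is unconstrained.
A satisfying assignment: gold: false,  teal: false,  blue: true,  snow: false,  green: false,  fog: true.

Satisfiable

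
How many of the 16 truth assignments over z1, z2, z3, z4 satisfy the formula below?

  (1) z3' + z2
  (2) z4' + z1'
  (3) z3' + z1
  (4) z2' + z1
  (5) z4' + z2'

There are 2^4 = 16 truth assignments over (z1, z2, z3, z4).
Split on z4. With z4 = 1, the clauses containing z4 are satisfied and z4' drops from the rest; 1 of the 2^3 = 8 assignments to the other variables satisfy what remains.
With z4 = 0, by the same count on the reduced clause set, 4 assignments work.
(One model: z1=F, z2=F, z3=F, z4=F.)
Total: 1 + 4 = 5.

5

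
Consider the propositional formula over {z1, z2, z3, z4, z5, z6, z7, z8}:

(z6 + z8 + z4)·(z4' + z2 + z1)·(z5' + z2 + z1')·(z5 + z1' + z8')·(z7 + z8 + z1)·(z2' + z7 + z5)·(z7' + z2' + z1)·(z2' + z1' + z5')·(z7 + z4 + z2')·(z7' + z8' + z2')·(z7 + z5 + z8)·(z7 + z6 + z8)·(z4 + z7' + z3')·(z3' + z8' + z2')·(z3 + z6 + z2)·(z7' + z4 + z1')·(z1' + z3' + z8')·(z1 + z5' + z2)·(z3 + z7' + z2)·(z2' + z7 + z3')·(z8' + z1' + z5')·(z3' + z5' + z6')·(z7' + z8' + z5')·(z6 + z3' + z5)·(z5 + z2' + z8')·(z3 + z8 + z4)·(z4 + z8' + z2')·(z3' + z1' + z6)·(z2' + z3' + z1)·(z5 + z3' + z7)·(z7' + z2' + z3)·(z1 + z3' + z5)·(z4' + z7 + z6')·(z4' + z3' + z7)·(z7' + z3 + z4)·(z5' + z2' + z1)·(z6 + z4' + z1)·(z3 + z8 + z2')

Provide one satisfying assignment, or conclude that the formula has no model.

Try z6 = 1.
Try z3 = 0.
Try z7 = 0.
Unit clause (z4') forces z4 = 0.
Unit clause (z2') forces z2 = 0.
Unit clause (z8) forces z8 = 1.
Try z5 = 0.
Unit clause (z1') forces z1 = 0.
All clauses are satisfied.

z1 ↦ 0,  z2 ↦ 0,  z3 ↦ 0,  z4 ↦ 0,  z5 ↦ 0,  z6 ↦ 1,  z7 ↦ 0,  z8 ↦ 1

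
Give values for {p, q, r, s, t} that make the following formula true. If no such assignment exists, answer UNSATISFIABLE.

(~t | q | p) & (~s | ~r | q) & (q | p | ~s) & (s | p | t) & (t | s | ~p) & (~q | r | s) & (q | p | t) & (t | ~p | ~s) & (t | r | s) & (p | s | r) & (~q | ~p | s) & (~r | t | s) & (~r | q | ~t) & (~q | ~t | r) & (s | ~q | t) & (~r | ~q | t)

p=1,  q=0,  r=0,  s=1,  t=1

Case t = 1:
Case q = 0:
(p) alone gives p = 1.
(~r) alone gives r = 0.
All clauses hold; s can take either value.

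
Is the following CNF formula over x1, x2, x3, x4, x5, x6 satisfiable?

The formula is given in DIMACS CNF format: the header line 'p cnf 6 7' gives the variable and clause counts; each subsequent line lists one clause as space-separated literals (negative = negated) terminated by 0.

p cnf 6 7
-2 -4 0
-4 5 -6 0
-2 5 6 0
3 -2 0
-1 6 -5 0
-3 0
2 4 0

The clause (¬x3) is unit, so x3 = False.
The clause (¬x2) is unit, so x2 = False.
The clause (x4) is unit, so x4 = True.
Branch on x5: set x5 = True.
Branch on x1: set x1 = True.
The clause (x6) is unit, so x6 = True.
This assignment satisfies each clause.
A satisfying assignment: x1 ↦ True,  x2 ↦ False,  x3 ↦ False,  x4 ↦ True,  x5 ↦ True,  x6 ↦ True.

Satisfiable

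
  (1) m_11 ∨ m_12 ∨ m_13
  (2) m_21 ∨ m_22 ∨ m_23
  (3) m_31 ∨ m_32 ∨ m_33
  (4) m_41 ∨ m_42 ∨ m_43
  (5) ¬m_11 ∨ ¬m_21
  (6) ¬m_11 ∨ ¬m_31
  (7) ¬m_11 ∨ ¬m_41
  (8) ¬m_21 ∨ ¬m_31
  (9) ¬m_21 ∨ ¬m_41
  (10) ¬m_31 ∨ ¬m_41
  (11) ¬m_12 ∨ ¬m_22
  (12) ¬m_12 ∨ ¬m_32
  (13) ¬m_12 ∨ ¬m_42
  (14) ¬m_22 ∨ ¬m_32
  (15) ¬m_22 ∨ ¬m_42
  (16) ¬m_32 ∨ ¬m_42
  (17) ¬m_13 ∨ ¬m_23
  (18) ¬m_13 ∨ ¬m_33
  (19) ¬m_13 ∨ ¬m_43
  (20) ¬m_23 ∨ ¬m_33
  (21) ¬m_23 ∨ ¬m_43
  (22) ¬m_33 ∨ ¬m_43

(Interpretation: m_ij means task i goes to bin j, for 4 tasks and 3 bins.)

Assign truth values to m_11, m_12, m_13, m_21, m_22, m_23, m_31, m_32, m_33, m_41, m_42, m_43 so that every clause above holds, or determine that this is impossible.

Branch on m_11: set m_11 = False.
Branch on m_12: set m_12 = True.
The clause (¬m_22) is unit, so m_22 = False.
The clause (¬m_32) is unit, so m_32 = False.
The clause (¬m_42) is unit, so m_42 = False.
Branch on m_21: set m_21 = True.
The clause (¬m_31) is unit, so m_31 = False.
The clause (m_33) is unit, so m_33 = True.
The clause (¬m_41) is unit, so m_41 = False.
The clause (m_43) is unit, so m_43 = True.
Now (¬m_43) is unsatisfied and unit — conflict.
That branch fails; take m_21 = False instead.
The clause (m_23) is unit, so m_23 = True.
The clause (¬m_13) is unit, so m_13 = False.
The clause (¬m_33) is unit, so m_33 = False.
The clause (m_31) is unit, so m_31 = True.
The clause (¬m_41) is unit, so m_41 = False.
The clause (m_43) is unit, so m_43 = True.
Now (¬m_43) is unsatisfied and unit — conflict.
Either choice for m_21 ends in contradiction.
That branch fails; take m_12 = False instead.
The clause (m_13) is unit, so m_13 = True.
The clause (¬m_23) is unit, so m_23 = False.
The clause (¬m_33) is unit, so m_33 = False.
The clause (¬m_43) is unit, so m_43 = False.
Branch on m_21: set m_21 = True.
The clause (¬m_31) is unit, so m_31 = False.
The clause (m_32) is unit, so m_32 = True.
The clause (¬m_41) is unit, so m_41 = False.
The clause (m_42) is unit, so m_42 = True.
Now (¬m_42) is unsatisfied and unit — conflict.
That branch fails; take m_21 = False instead.
The clause (m_22) is unit, so m_22 = True.
The clause (¬m_32) is unit, so m_32 = False.
The clause (m_31) is unit, so m_31 = True.
The clause (¬m_41) is unit, so m_41 = False.
The clause (m_42) is unit, so m_42 = True.
Now (¬m_42) is unsatisfied and unit — conflict.
Either choice for m_21 ends in contradiction.
Either choice for m_12 ends in contradiction.
That branch fails; take m_11 = True instead.
The clause (¬m_21) is unit, so m_21 = False.
The clause (¬m_31) is unit, so m_31 = False.
The clause (¬m_41) is unit, so m_41 = False.
Branch on m_22: set m_22 = True.
The clause (¬m_12) is unit, so m_12 = False.
The clause (¬m_32) is unit, so m_32 = False.
The clause (m_33) is unit, so m_33 = True.
The clause (¬m_42) is unit, so m_42 = False.
The clause (m_43) is unit, so m_43 = True.
Now (¬m_43) is unsatisfied and unit — conflict.
That branch fails; take m_22 = False instead.
The clause (m_23) is unit, so m_23 = True.
The clause (¬m_13) is unit, so m_13 = False.
The clause (¬m_33) is unit, so m_33 = False.
The clause (m_32) is unit, so m_32 = True.
The clause (¬m_12) is unit, so m_12 = False.
The clause (¬m_42) is unit, so m_42 = False.
The clause (m_43) is unit, so m_43 = True.
Now (¬m_43) is unsatisfied and unit — conflict.
Either choice for m_22 ends in contradiction.
Either choice for m_11 ends in contradiction.

UNSATISFIABLE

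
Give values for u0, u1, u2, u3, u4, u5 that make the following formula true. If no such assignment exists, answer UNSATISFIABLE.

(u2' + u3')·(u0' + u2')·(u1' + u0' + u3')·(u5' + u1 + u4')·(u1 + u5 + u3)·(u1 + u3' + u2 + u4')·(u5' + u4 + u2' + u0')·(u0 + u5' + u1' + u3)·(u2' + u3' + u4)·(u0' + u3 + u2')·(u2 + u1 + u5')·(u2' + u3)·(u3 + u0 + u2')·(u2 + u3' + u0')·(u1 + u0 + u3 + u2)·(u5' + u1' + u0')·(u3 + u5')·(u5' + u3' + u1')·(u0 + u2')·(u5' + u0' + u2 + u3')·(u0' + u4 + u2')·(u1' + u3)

u0: 0, u1: 1, u2: 0, u3: 1, u4: 1, u5: 0

Case u2 = 0:
Case u1 = 1:
(u3) alone gives u3 = 1.
(u0') alone gives u0 = 0.
(u5') alone gives u5 = 0.
No clause remains; u4 is free.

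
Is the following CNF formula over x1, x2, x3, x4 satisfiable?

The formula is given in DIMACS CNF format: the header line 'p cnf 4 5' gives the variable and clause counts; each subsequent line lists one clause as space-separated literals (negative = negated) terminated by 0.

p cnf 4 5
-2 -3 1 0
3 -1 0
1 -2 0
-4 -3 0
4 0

From the singleton clause (x4), x4 = True.
From the singleton clause (¬x3), x3 = False.
From the singleton clause (¬x1), x1 = False.
From the singleton clause (¬x2), x2 = False.
Every clause now holds.
A satisfying assignment: x1: False,  x2: False,  x3: False,  x4: True.

Satisfiable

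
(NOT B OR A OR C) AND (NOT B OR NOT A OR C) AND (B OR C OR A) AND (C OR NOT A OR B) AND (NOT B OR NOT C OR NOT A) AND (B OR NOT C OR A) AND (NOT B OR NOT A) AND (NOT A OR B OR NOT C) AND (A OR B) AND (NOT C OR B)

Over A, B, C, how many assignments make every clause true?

There are 2^3 = 8 truth assignments over (A, B, C).
Split on C. With C = true, the clauses containing C are satisfied and NOT C drops from the rest; 1 of the 2^2 = 4 assignments to the other variables satisfy what remains.
With C = false, by the same count on the reduced clause set, 0 assignments work.
Total: 1 + 0 = 1.

1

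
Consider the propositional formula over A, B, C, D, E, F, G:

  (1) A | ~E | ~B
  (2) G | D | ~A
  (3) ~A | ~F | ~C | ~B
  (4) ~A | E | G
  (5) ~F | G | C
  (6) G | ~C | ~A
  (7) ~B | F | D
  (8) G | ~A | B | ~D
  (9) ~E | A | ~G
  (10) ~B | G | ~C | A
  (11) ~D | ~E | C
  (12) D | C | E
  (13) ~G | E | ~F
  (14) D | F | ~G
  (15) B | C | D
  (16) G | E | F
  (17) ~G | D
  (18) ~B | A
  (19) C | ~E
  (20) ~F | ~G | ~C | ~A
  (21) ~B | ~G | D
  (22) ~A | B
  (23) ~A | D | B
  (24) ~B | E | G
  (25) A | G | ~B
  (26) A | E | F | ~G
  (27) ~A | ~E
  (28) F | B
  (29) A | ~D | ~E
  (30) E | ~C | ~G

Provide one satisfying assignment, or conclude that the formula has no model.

Suppose G = 1.
From the singleton clause (D), D = 1.
Suppose E = 0.
From the singleton clause (~F), F = 0.
From the singleton clause (A), A = 1.
From the singleton clause (B), B = 1.
From the singleton clause (~C), C = 0.
Every clause now holds.

A: 1; B: 1; C: 0; D: 1; E: 0; F: 0; G: 1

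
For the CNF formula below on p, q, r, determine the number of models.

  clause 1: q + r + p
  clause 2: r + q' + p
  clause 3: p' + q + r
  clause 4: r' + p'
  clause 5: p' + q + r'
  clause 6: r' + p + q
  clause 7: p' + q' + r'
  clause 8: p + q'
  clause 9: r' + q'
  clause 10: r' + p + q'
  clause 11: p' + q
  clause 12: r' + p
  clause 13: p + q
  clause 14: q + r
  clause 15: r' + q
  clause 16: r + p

There are 2^3 = 8 truth assignments over (p, q, r).
Check each against the 16 clauses (columns in the order p, q, r):
  F F F  ✗ fails (q + r + p)
  F F T  ✗ fails (r' + p + q)
  F T F  ✗ fails (r + q' + p)
  F T T  ✗ fails (p + q')
  T F F  ✗ fails (p' + q + r)
  T F T  ✗ fails (r' + p')
  T T F  ✓ satisfies all
  T T T  ✗ fails (r' + p')
1 of the 8 rows is a model.

1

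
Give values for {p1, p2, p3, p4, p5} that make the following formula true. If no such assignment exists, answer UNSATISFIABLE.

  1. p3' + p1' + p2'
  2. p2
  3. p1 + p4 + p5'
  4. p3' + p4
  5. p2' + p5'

From the singleton clause (p2), p2 = 1.
From the singleton clause (p5'), p5 = 0.
Try p3 = 0.
Every clause is now satisfied; p1, p4 are unconstrained.

p1: 0, p2: 1, p3: 0, p4: 0, p5: 0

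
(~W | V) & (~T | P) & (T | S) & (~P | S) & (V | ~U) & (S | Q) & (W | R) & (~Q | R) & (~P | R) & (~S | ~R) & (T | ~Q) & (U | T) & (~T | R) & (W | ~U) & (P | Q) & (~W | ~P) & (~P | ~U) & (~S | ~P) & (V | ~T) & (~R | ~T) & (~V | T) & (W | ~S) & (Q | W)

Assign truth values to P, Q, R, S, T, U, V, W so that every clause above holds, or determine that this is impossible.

Try W = 0.
The clause (R) is unit, so R = 1.
The clause (~S) is unit, so S = 0.
The clause (T) is unit, so T = 1.
That conflicts with the unit clause (~T).
Backtrack on W: now try W = 1.
The clause (V) is unit, so V = 1.
The clause (~P) is unit, so P = 0.
The clause (~T) is unit, so T = 0.
That conflicts with the unit clause (T).
Both values of W lead to a conflict.

UNSATISFIABLE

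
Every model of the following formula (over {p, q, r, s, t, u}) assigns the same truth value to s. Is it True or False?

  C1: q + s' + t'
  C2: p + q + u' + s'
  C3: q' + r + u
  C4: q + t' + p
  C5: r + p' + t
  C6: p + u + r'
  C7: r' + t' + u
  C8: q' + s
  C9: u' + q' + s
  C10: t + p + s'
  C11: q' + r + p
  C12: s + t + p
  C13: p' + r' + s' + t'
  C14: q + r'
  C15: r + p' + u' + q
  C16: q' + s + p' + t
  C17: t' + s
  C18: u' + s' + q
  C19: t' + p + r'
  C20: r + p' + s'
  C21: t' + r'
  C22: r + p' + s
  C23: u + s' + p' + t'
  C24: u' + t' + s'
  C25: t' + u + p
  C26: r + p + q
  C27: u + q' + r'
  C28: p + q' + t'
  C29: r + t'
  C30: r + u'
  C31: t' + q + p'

Suppose s = 0.
(q') alone gives q = 0.
(r') alone gives r = 0.
(t') alone gives t = 0.
(p') alone gives p = 0.
Now (p) is unsatisfied and unit — conflict.
So every satisfying assignment has s = True.

True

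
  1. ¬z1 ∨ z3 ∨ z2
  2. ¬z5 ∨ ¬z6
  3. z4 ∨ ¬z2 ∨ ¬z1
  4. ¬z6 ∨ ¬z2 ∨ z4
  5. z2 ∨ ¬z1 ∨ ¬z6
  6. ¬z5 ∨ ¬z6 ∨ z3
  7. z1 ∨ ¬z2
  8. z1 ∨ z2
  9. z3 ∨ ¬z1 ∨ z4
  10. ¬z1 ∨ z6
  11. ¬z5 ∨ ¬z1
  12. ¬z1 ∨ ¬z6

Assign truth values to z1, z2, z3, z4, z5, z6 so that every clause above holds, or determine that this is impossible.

Try z5 = False.
Try z1 = True.
From the singleton clause (z6), z6 = True.
But (¬z6) is also a unit clause — contradiction.
Backtrack on z1: now try z1 = False.
From the singleton clause (¬z2), z2 = False.
But (z2) is also a unit clause — contradiction.
Neither z1 = True nor z1 = False works.
Backtrack on z5: now try z5 = True.
From the singleton clause (¬z6), z6 = False.
From the singleton clause (¬z1), z1 = False.
From the singleton clause (¬z2), z2 = False.
But (z2) is also a unit clause — contradiction.
Neither z5 = True nor z5 = False works.

UNSATISFIABLE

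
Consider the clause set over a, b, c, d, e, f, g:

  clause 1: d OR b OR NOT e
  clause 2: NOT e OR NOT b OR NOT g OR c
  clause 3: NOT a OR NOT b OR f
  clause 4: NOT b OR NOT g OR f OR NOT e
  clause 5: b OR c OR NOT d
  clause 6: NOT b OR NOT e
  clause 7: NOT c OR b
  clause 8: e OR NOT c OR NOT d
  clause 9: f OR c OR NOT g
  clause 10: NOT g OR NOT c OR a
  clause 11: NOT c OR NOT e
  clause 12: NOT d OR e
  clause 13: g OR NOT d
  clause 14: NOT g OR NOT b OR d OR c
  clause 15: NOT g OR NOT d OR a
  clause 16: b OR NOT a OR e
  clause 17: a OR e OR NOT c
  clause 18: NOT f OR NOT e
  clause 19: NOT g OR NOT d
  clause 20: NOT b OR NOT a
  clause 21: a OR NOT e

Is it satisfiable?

Suppose b = true.
Unit clause (NOT e) forces e = false.
Unit clause (NOT d) forces d = false.
Unit clause (NOT a) forces a = false.
Unit clause (NOT c) forces c = false.
Unit clause (NOT g) forces g = false.
All clauses hold; f can take either value.
A satisfying assignment: a ↦ false, b ↦ true, c ↦ false, d ↦ false, e ↦ false, f ↦ true, g ↦ false.

Yes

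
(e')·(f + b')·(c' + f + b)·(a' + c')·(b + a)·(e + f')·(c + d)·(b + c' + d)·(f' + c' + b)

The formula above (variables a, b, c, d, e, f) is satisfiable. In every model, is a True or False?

Suppose a = 0.
Unit clause (e') forces e = 0.
Unit clause (b) forces b = 1.
Unit clause (f) forces f = 1.
But (f') is also a unit clause — contradiction.
So every satisfying assignment has a = True.

True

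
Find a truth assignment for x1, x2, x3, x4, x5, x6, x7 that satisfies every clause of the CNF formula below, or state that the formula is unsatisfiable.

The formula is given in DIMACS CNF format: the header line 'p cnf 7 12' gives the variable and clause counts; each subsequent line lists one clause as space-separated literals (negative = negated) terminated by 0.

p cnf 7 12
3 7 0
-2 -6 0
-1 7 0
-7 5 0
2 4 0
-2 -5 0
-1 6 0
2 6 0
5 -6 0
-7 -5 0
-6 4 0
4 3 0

x1=False; x2=True; x3=True; x4=False; x5=False; x6=False; x7=False

Branch on x3: set x3 = True.
Branch on x2: set x2 = True.
Unit clause (¬x6) forces x6 = False.
Unit clause (¬x5) forces x5 = False.
Unit clause (¬x7) forces x7 = False.
Unit clause (¬x1) forces x1 = False.
No clause remains; x4 is free.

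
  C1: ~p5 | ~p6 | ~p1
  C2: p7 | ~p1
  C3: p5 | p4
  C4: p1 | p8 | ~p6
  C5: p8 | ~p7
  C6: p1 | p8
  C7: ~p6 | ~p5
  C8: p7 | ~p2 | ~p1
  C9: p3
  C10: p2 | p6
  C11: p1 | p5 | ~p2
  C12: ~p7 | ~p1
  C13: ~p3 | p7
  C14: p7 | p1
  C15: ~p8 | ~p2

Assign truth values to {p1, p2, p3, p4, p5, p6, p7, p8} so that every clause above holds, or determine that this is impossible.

p1: 0,  p2: 0,  p3: 1,  p4: 1,  p5: 0,  p6: 1,  p7: 1,  p8: 1

From the singleton clause (p3), p3 = 1.
From the singleton clause (p7), p7 = 1.
From the singleton clause (p8), p8 = 1.
From the singleton clause (~p1), p1 = 0.
From the singleton clause (~p2), p2 = 0.
From the singleton clause (p6), p6 = 1.
From the singleton clause (~p5), p5 = 0.
From the singleton clause (p4), p4 = 1.
This assignment satisfies each clause.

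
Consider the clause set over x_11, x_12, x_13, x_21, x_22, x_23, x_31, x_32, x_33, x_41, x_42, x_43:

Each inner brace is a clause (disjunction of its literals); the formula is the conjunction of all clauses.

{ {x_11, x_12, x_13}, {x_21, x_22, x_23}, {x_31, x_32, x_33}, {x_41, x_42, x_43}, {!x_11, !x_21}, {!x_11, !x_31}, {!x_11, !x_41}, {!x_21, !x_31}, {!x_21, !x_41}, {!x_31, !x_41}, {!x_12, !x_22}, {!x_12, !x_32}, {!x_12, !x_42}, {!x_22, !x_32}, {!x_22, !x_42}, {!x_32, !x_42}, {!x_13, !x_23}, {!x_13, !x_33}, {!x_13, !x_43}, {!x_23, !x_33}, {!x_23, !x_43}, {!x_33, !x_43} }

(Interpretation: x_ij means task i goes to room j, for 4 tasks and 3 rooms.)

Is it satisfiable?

Unsatisfiable

Case x_11 = false:
Case x_12 = true:
(!x_22) alone gives x_22 = false.
(!x_32) alone gives x_32 = false.
(!x_42) alone gives x_42 = false.
Case x_21 = true:
(!x_31) alone gives x_31 = false.
(x_33) alone gives x_33 = true.
(!x_41) alone gives x_41 = false.
(x_43) alone gives x_43 = true.
That conflicts with the unit clause (!x_43).
Undo x_21 and try x_21 = false.
(x_23) alone gives x_23 = true.
(!x_13) alone gives x_13 = false.
(!x_33) alone gives x_33 = false.
(x_31) alone gives x_31 = true.
(!x_41) alone gives x_41 = false.
(x_43) alone gives x_43 = true.
That conflicts with the unit clause (!x_43).
Either choice for x_21 ends in contradiction.
Undo x_12 and try x_12 = false.
(x_13) alone gives x_13 = true.
(!x_23) alone gives x_23 = false.
(!x_33) alone gives x_33 = false.
(!x_43) alone gives x_43 = false.
Case x_21 = true:
(!x_31) alone gives x_31 = false.
(x_32) alone gives x_32 = true.
(!x_41) alone gives x_41 = false.
(x_42) alone gives x_42 = true.
That conflicts with the unit clause (!x_42).
Undo x_21 and try x_21 = false.
(x_22) alone gives x_22 = true.
(!x_32) alone gives x_32 = false.
(x_31) alone gives x_31 = true.
(!x_41) alone gives x_41 = false.
(x_42) alone gives x_42 = true.
That conflicts with the unit clause (!x_42).
Either choice for x_21 ends in contradiction.
Either choice for x_12 ends in contradiction.
Undo x_11 and try x_11 = true.
(!x_21) alone gives x_21 = false.
(!x_31) alone gives x_31 = false.
(!x_41) alone gives x_41 = false.
Case x_22 = true:
(!x_12) alone gives x_12 = false.
(!x_32) alone gives x_32 = false.
(x_33) alone gives x_33 = true.
(!x_42) alone gives x_42 = false.
(x_43) alone gives x_43 = true.
That conflicts with the unit clause (!x_43).
Undo x_22 and try x_22 = false.
(x_23) alone gives x_23 = true.
(!x_13) alone gives x_13 = false.
(!x_33) alone gives x_33 = false.
(x_32) alone gives x_32 = true.
(!x_12) alone gives x_12 = false.
(!x_42) alone gives x_42 = false.
(x_43) alone gives x_43 = true.
That conflicts with the unit clause (!x_43).
Either choice for x_22 ends in contradiction.
Either choice for x_11 ends in contradiction.
No assignment satisfies every clause.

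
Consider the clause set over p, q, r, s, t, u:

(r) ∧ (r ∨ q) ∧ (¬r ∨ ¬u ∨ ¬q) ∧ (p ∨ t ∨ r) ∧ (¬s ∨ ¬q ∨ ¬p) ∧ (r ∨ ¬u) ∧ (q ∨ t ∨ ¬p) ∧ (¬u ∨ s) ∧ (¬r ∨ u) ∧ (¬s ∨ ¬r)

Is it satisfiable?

No

From the singleton clause (r), r = True.
From the singleton clause (u), u = True.
From the singleton clause (¬q), q = False.
From the singleton clause (s), s = True.
That conflicts with the unit clause (¬s).
No assignment satisfies every clause.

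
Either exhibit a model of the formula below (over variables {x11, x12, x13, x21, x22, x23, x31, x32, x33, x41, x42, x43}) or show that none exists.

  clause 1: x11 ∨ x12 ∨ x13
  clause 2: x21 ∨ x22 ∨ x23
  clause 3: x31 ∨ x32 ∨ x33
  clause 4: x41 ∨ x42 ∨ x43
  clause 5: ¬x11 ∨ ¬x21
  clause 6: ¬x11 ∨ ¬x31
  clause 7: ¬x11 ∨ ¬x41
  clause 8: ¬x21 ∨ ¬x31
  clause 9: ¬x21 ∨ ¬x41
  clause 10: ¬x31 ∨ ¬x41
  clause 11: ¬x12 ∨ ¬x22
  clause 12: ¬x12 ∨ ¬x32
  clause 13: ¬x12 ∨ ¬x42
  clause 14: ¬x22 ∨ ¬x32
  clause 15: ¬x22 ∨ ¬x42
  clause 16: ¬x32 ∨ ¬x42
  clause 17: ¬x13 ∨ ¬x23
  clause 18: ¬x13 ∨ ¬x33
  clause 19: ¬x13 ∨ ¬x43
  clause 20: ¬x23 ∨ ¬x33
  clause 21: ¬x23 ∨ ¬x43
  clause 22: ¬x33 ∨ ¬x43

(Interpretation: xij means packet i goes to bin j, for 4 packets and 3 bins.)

UNSATISFIABLE

Try x11 = False.
Try x12 = True.
(¬x22) alone gives x22 = False.
(¬x32) alone gives x32 = False.
(¬x42) alone gives x42 = False.
Try x21 = True.
(¬x31) alone gives x31 = False.
(x33) alone gives x33 = True.
(¬x41) alone gives x41 = False.
(x43) alone gives x43 = True.
But (¬x43) is also a unit clause — contradiction.
That branch fails; take x21 = False instead.
(x23) alone gives x23 = True.
(¬x13) alone gives x13 = False.
(¬x33) alone gives x33 = False.
(x31) alone gives x31 = True.
(¬x41) alone gives x41 = False.
(x43) alone gives x43 = True.
But (¬x43) is also a unit clause — contradiction.
Neither x21 = True nor x21 = False works.
That branch fails; take x12 = False instead.
(x13) alone gives x13 = True.
(¬x23) alone gives x23 = False.
(¬x33) alone gives x33 = False.
(¬x43) alone gives x43 = False.
Try x21 = True.
(¬x31) alone gives x31 = False.
(x32) alone gives x32 = True.
(¬x41) alone gives x41 = False.
(x42) alone gives x42 = True.
But (¬x42) is also a unit clause — contradiction.
That branch fails; take x21 = False instead.
(x22) alone gives x22 = True.
(¬x32) alone gives x32 = False.
(x31) alone gives x31 = True.
(¬x41) alone gives x41 = False.
(x42) alone gives x42 = True.
But (¬x42) is also a unit clause — contradiction.
Neither x21 = True nor x21 = False works.
Neither x12 = True nor x12 = False works.
That branch fails; take x11 = True instead.
(¬x21) alone gives x21 = False.
(¬x31) alone gives x31 = False.
(¬x41) alone gives x41 = False.
Try x22 = True.
(¬x12) alone gives x12 = False.
(¬x32) alone gives x32 = False.
(x33) alone gives x33 = True.
(¬x42) alone gives x42 = False.
(x43) alone gives x43 = True.
But (¬x43) is also a unit clause — contradiction.
That branch fails; take x22 = False instead.
(x23) alone gives x23 = True.
(¬x13) alone gives x13 = False.
(¬x33) alone gives x33 = False.
(x32) alone gives x32 = True.
(¬x12) alone gives x12 = False.
(¬x42) alone gives x42 = False.
(x43) alone gives x43 = True.
But (¬x43) is also a unit clause — contradiction.
Neither x22 = True nor x22 = False works.
Neither x11 = True nor x11 = False works.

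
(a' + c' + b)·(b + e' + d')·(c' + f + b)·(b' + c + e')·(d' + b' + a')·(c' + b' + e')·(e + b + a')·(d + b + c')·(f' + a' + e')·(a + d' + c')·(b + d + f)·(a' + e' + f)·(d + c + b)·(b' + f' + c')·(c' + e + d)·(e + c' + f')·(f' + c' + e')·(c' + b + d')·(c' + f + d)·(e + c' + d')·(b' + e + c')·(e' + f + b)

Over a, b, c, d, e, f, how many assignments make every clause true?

8

There are 2^6 = 64 truth assignments over (a, b, c, d, e, f).
Split on c. With c = 1, the clauses containing c are satisfied and c' drops from the rest; 0 of the 2^5 = 32 assignments to the other variables satisfy what remains.
With c = 0, by the same count on the reduced clause set, 8 assignments work.
Total: 0 + 8 = 8.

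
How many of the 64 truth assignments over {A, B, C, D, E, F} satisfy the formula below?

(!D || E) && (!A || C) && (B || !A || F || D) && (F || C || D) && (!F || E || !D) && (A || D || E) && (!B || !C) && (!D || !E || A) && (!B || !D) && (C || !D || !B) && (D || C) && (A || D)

4

There are 2^6 = 64 truth assignments over (A, B, C, D, E, F).
Split on B. With B = true, the clauses containing B are satisfied and !B drops from the rest; 0 of the 2^5 = 32 assignments to the other variables satisfy what remains.
With B = false, by the same count on the reduced clause set, 4 assignments work.
(One model: A=T, B=F, C=T, D=F, E=F, F=T.)
Total: 0 + 4 = 4.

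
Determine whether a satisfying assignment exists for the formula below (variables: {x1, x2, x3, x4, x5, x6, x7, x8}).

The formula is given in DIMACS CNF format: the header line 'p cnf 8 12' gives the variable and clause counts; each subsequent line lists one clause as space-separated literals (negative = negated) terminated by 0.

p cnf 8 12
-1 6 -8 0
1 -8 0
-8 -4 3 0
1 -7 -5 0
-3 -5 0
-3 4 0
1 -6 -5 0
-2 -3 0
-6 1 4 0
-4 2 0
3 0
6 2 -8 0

From the singleton clause (x3), x3 = True.
From the singleton clause (¬x5), x5 = False.
From the singleton clause (x4), x4 = True.
From the singleton clause (¬x2), x2 = False.
But (x2) is also a unit clause — contradiction.
No assignment satisfies every clause.

Unsatisfiable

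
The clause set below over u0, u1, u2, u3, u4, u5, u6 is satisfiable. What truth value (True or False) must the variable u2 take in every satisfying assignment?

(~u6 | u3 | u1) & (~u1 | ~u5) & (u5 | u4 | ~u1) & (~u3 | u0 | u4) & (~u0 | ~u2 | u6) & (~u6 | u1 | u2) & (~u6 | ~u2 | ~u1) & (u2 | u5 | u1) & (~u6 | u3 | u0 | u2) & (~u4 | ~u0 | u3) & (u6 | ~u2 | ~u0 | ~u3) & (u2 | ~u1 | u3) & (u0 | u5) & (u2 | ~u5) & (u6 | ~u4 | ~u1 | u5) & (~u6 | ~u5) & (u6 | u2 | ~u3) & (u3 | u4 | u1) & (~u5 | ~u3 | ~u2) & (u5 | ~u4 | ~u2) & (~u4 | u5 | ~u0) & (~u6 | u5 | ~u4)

Suppose u2 = 0.
(~u5) alone gives u5 = 0.
(u1) alone gives u1 = 1.
(u4) alone gives u4 = 1.
(u3) alone gives u3 = 1.
(u0) alone gives u0 = 1.
But (~u0) is also a unit clause — contradiction.
So every satisfying assignment has u2 = True.

True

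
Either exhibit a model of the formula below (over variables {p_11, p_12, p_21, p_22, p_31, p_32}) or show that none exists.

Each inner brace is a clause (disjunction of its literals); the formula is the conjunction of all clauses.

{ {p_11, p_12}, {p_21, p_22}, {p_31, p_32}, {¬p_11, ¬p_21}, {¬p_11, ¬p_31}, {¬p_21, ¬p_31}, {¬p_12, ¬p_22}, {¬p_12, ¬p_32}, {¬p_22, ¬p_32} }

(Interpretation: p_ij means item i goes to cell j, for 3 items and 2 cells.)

UNSATISFIABLE

Case p_11 = True:
(¬p_21) alone gives p_21 = False.
(p_22) alone gives p_22 = True.
(¬p_31) alone gives p_31 = False.
(p_32) alone gives p_32 = True.
Now (¬p_32) is unsatisfied and unit — conflict.
So p_11 must be the other value — set p_11 = False.
(p_12) alone gives p_12 = True.
(¬p_22) alone gives p_22 = False.
(p_21) alone gives p_21 = True.
(¬p_31) alone gives p_31 = False.
(p_32) alone gives p_32 = True.
Now (¬p_32) is unsatisfied and unit — conflict.
Either choice for p_11 ends in contradiction.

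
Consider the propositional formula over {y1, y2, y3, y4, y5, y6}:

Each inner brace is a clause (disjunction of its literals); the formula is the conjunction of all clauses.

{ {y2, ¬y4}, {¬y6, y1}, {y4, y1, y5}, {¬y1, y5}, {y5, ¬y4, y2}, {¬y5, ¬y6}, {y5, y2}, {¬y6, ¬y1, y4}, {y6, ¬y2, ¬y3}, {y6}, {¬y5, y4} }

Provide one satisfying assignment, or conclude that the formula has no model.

UNSATISFIABLE

From the singleton clause (y6), y6 = True.
From the singleton clause (y1), y1 = True.
From the singleton clause (y5), y5 = True.
That conflicts with the unit clause (¬y5).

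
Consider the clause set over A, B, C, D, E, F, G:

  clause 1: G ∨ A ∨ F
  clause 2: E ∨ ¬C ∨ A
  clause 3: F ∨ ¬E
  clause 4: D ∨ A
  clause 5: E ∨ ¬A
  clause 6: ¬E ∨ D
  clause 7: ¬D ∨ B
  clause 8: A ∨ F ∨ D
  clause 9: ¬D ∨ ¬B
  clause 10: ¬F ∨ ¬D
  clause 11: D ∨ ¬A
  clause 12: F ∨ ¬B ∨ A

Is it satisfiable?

Unsatisfiable

Branch on F: set F = True.
Unit clause (¬D) forces D = False.
Unit clause (A) forces A = True.
But (¬A) is also a unit clause — contradiction.
Undo F and try F = False.
Unit clause (¬E) forces E = False.
Unit clause (¬A) forces A = False.
Unit clause (G) forces G = True.
Unit clause (¬C) forces C = False.
Unit clause (D) forces D = True.
Unit clause (B) forces B = True.
But (¬B) is also a unit clause — contradiction.
Both values of F lead to a conflict.
No assignment satisfies every clause.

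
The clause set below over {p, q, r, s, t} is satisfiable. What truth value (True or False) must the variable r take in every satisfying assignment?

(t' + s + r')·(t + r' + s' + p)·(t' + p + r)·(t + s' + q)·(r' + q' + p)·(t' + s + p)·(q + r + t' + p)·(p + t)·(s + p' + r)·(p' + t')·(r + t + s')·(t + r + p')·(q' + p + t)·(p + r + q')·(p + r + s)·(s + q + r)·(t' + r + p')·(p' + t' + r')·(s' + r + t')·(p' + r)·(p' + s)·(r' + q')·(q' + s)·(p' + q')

True

Suppose r = 0.
From the singleton clause (p'), p = 0.
From the singleton clause (t'), t = 0.
But (t) is also a unit clause — contradiction.
So every satisfying assignment has r = True.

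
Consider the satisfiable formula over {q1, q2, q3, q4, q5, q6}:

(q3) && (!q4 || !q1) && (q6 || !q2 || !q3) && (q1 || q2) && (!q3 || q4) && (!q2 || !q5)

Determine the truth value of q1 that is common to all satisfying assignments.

Suppose q1 = true.
The clause (q3) is unit, so q3 = true.
The clause (!q4) is unit, so q4 = false.
Now (q4) is unsatisfied and unit — conflict.
So every satisfying assignment has q1 = False.

False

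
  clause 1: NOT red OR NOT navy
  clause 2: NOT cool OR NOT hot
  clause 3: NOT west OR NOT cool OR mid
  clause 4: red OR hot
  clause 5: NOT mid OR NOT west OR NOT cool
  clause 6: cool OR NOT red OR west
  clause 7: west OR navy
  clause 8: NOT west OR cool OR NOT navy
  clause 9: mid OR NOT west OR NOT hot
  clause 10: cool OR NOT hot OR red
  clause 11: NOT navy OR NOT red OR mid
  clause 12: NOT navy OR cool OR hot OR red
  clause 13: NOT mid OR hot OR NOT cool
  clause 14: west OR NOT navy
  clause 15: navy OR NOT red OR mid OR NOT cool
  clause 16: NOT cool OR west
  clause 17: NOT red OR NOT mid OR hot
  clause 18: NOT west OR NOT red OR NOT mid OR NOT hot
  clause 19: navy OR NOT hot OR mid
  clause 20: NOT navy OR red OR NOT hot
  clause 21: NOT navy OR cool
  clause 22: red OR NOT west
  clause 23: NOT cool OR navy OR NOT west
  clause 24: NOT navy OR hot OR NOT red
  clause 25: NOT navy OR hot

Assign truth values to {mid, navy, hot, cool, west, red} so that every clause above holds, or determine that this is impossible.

mid: false, navy: false, hot: false, cool: false, west: true, red: true

Branch on red: set red = true.
From the singleton clause (NOT navy), navy = false.
From the singleton clause (west), west = true.
From the singleton clause (NOT cool), cool = false.
Branch on mid: set mid = false.
From the singleton clause (NOT hot), hot = false.
All clauses are satisfied.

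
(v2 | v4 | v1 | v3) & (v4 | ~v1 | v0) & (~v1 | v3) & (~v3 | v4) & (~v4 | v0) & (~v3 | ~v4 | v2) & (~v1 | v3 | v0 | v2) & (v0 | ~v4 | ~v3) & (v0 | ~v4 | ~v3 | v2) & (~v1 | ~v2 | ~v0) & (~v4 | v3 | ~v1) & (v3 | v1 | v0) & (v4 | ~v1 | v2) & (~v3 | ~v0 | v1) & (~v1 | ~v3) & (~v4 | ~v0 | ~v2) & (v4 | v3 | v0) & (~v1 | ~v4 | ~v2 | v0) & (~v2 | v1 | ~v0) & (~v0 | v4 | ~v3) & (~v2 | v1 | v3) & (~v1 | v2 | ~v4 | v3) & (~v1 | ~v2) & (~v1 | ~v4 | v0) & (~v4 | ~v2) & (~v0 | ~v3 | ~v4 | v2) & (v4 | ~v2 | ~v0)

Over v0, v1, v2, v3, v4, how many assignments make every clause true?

1

There are 2^5 = 32 truth assignments over (v0, v1, v2, v3, v4).
Split on v0. With v0 = 1, the clauses containing v0 are satisfied and ~v0 drops from the rest; 1 of the 2^4 = 16 assignments to the other variables satisfy what remains.
With v0 = 0, by the same count on the reduced clause set, 0 assignments work.
(One model: v0=T, v1=F, v2=F, v3=F, v4=T.)
Total: 1 + 0 = 1.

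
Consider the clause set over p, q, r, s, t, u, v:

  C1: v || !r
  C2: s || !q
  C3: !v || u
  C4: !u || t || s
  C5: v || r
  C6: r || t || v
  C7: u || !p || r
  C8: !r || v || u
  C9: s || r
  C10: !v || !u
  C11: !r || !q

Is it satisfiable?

Unsatisfiable

Branch on v: set v = true.
Unit clause (u) forces u = true.
Now (!u) is unsatisfied and unit — conflict.
Backtrack on v: now try v = false.
Unit clause (!r) forces r = false.
Now (r) is unsatisfied and unit — conflict.
Neither v = true nor v = false works.
No assignment satisfies every clause.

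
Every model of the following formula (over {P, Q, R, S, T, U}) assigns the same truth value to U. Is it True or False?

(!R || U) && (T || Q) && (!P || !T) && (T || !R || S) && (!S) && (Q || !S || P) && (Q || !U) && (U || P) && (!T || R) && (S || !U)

Suppose U = true.
(!S) alone gives S = false.
But (S) is also a unit clause — contradiction.
So every satisfying assignment has U = False.

False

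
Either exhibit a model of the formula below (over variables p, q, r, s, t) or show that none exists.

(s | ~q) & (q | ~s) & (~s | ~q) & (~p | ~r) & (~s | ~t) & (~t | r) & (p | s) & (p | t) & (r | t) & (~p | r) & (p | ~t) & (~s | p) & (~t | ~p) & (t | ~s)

Suppose s = 1.
Unit clause (q) forces q = 1.
But (~q) is also a unit clause — contradiction.
So s must be the other value — set s = 0.
Unit clause (~q) forces q = 0.
Unit clause (p) forces p = 1.
Unit clause (~r) forces r = 0.
But (r) is also a unit clause — contradiction.
Either choice for s ends in contradiction.

UNSATISFIABLE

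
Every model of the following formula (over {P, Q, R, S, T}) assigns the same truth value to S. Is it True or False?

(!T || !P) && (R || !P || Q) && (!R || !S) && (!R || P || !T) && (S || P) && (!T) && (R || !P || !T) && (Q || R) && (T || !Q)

False

Suppose S = true.
(!R) alone gives R = false.
(!T) alone gives T = false.
(Q) alone gives Q = true.
Now (!Q) is unsatisfied and unit — conflict.
So every satisfying assignment has S = False.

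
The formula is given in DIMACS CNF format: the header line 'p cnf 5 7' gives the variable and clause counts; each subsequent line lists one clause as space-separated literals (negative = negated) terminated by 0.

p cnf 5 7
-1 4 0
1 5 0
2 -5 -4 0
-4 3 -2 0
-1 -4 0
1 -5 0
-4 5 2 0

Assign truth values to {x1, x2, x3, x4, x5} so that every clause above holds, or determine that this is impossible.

UNSATISFIABLE

Branch on x1: set x1 = False.
The clause (x5) is unit, so x5 = True.
But (¬x5) is also a unit clause — contradiction.
That branch fails; take x1 = True instead.
The clause (x4) is unit, so x4 = True.
But (¬x4) is also a unit clause — contradiction.
Either choice for x1 ends in contradiction.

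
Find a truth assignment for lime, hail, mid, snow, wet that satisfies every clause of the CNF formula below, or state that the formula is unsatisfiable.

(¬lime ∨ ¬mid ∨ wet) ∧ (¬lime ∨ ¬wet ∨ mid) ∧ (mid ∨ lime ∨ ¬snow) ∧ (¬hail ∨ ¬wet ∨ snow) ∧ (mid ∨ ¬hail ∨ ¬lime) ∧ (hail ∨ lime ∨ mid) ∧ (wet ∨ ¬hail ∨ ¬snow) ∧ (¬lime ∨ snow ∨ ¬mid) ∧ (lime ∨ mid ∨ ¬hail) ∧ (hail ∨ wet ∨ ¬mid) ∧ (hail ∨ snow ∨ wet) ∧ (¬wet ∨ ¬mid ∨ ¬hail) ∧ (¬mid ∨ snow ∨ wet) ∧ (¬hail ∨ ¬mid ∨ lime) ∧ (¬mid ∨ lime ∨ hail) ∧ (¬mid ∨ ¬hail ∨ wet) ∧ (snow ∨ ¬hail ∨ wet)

lime ↦ True,  hail ↦ False,  mid ↦ False,  snow ↦ True,  wet ↦ False

Case lime = True:
Case mid = False:
The clause (¬wet) is unit, so wet = False.
The clause (¬hail) is unit, so hail = False.
The clause (snow) is unit, so snow = True.
Every clause now holds.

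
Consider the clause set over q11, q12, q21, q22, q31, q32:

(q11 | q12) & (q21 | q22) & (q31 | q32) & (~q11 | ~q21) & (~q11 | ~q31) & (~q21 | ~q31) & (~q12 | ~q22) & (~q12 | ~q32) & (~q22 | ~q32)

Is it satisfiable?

Try q11 = 1.
Unit clause (~q21) forces q21 = 0.
Unit clause (q22) forces q22 = 1.
Unit clause (~q31) forces q31 = 0.
Unit clause (q32) forces q32 = 1.
But (~q32) is also a unit clause — contradiction.
So q11 must be the other value — set q11 = 0.
Unit clause (q12) forces q12 = 1.
Unit clause (~q22) forces q22 = 0.
Unit clause (q21) forces q21 = 1.
Unit clause (~q31) forces q31 = 0.
Unit clause (q32) forces q32 = 1.
But (~q32) is also a unit clause — contradiction.
Either choice for q11 ends in contradiction.
No assignment satisfies every clause.

Unsatisfiable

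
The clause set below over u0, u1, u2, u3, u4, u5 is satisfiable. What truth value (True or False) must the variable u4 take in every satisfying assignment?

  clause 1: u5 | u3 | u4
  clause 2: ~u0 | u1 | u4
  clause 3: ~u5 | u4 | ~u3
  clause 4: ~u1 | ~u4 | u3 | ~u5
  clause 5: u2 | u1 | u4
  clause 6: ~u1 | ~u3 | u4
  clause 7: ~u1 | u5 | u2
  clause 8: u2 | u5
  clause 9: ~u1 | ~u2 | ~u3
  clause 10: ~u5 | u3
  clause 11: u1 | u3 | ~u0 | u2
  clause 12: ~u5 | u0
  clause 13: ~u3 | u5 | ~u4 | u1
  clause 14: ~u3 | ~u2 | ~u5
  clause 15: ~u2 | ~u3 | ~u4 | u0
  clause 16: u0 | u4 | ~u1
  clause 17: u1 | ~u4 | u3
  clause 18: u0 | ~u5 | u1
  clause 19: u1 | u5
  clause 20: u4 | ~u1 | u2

True

Suppose u4 = 0.
Case u5 = 1:
(~u3) alone gives u3 = 0.
That conflicts with the unit clause (u3).
That branch fails; take u5 = 0 instead.
(u3) alone gives u3 = 1.
(~u1) alone gives u1 = 0.
That conflicts with the unit clause (u1).
Neither u5 = 1 nor u5 = 0 works.
So every satisfying assignment has u4 = True.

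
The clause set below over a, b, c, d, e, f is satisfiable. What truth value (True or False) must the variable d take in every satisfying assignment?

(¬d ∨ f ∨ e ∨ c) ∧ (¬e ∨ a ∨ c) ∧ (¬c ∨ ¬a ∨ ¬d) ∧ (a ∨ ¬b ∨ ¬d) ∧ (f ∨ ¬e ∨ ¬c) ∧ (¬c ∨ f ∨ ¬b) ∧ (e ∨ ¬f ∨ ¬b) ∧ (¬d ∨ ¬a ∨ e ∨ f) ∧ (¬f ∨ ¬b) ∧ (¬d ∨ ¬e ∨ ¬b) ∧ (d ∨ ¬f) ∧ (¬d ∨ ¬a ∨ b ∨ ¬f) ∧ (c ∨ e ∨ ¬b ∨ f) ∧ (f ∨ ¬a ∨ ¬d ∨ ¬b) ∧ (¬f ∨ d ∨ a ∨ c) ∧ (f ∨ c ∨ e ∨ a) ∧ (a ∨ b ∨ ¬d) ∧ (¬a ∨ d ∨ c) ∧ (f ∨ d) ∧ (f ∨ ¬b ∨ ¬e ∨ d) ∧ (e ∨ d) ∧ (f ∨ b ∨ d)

True

Suppose d = False.
(¬f) alone gives f = False.
That conflicts with the unit clause (f).
So every satisfying assignment has d = True.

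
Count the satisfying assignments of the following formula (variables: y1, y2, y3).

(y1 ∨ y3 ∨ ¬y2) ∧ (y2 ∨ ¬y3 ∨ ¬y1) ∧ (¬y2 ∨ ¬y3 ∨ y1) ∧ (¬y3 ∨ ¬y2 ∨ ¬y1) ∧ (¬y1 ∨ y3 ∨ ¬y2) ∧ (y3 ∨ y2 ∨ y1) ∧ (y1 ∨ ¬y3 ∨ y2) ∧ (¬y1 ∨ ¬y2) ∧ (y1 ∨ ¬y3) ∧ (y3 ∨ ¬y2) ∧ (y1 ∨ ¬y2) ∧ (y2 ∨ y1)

There are 2^3 = 8 truth assignments over (y1, y2, y3).
Check each against the 12 clauses (columns in the order y1, y2, y3):
  F F F  ✗ fails (y3 ∨ y2 ∨ y1)
  F F T  ✗ fails (y1 ∨ ¬y3 ∨ y2)
  F T F  ✗ fails (y1 ∨ y3 ∨ ¬y2)
  F T T  ✗ fails (¬y2 ∨ ¬y3 ∨ y1)
  T F F  ✓ satisfies all
  T F T  ✗ fails (y2 ∨ ¬y3 ∨ ¬y1)
  T T F  ✗ fails (¬y1 ∨ y3 ∨ ¬y2)
  T T T  ✗ fails (¬y3 ∨ ¬y2 ∨ ¬y1)
1 of the 8 rows is a model.

1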